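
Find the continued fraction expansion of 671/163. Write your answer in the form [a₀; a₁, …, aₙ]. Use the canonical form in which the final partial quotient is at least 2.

[4; 8, 1, 1, 2, 1, 2]

671 = 4·163 + 19, so a_0 = 4
163 = 8·19 + 11, so a_1 = 8
19 = 1·11 + 8, so a_2 = 1
11 = 1·8 + 3, so a_3 = 1
8 = 2·3 + 2, so a_4 = 2
3 = 1·2 + 1, so a_5 = 1
2 = 2·1 + 0, so a_6 = 2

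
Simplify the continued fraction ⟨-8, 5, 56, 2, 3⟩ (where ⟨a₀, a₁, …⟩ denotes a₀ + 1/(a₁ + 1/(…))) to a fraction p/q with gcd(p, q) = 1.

Start with 3.
2 + 1/(3/1) = 2 + 1/3 = 7/3
56 + 1/(7/3) = 56 + 3/7 = 395/7
5 + 1/(395/7) = 5 + 7/395 = 1982/395
-8 + 1/(1982/395) = -8 + 395/1982 = -15461/1982

-15461/1982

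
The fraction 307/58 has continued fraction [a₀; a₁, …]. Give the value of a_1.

⌊307/58⌋ = 5, remainder 17
⌊58/17⌋ = 3, remainder 7

3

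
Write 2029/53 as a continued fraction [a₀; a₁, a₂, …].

[38; 3, 1, 1, 7]

Run the Euclidean algorithm, recording each quotient:
2029 ÷ 53 → quotient 38, remainder 15
53 ÷ 15 → quotient 3, remainder 8
15 ÷ 8 → quotient 1, remainder 7
8 ÷ 7 → quotient 1, remainder 1
7 ÷ 1 → quotient 7, remainder 0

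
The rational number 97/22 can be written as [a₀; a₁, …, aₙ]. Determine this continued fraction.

[4; 2, 2, 4]

Apply division with remainder until the remainder is 0:
⌊97/22⌋ = 4, remainder 9
⌊22/9⌋ = 2, remainder 4
⌊9/4⌋ = 2, remainder 1
⌊4/1⌋ = 4, remainder 0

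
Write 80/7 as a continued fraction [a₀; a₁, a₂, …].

[11; 2, 3]

⌊80/7⌋ = 11, remainder 3
⌊7/3⌋ = 2, remainder 1
⌊3/1⌋ = 3, remainder 0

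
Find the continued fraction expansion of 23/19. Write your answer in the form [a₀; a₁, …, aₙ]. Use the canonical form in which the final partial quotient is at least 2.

23 = 1·19 + 4, so a_0 = 1
19 = 4·4 + 3, so a_1 = 4
4 = 1·3 + 1, so a_2 = 1
3 = 3·1 + 0, so a_3 = 3

[1; 4, 1, 3]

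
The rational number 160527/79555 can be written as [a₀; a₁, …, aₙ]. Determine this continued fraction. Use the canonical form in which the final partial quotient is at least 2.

160527 ÷ 79555 → quotient 2, remainder 1417
79555 ÷ 1417 → quotient 56, remainder 203
1417 ÷ 203 → quotient 6, remainder 199
203 ÷ 199 → quotient 1, remainder 4
199 ÷ 4 → quotient 49, remainder 3
4 ÷ 3 → quotient 1, remainder 1
3 ÷ 1 → quotient 3, remainder 0

[2; 56, 6, 1, 49, 1, 3]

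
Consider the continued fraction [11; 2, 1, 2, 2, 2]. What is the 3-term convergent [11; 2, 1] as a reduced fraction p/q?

34/3

Start with 1.
2 + 1/(1/1) = 2 + 1/1 = 3/1
11 + 1/(3/1) = 11 + 1/3 = 34/3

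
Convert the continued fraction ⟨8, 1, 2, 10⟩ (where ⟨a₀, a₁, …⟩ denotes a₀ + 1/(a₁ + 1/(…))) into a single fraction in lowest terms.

269/31

Start with 10.
2 + 1/(10/1) = 2 + 1/10 = 21/10
1 + 1/(21/10) = 1 + 10/21 = 31/21
8 + 1/(31/21) = 8 + 21/31 = 269/31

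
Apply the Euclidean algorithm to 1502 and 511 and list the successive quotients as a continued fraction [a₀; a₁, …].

[2; 1, 15, 2, 15]

⌊1502/511⌋ = 2, remainder 480
⌊511/480⌋ = 1, remainder 31
⌊480/31⌋ = 15, remainder 15
⌊31/15⌋ = 2, remainder 1
⌊15/1⌋ = 15, remainder 0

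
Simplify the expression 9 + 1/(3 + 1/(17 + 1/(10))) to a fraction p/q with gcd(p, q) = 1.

Collapse the nested fraction from the inside out:
Start with 10.
17 + 1/(10/1) = 17 + 1/10 = 171/10
3 + 1/(171/10) = 3 + 10/171 = 523/171
9 + 1/(523/171) = 9 + 171/523 = 4878/523

4878/523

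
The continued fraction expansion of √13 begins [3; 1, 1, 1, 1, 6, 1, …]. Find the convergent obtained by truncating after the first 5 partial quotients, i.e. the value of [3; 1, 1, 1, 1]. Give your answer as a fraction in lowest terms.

18/5

a_0 = 3: 3/1
a_1 = 1: 4/1
a_2 = 1: 7/2
a_3 = 1: 11/3
a_4 = 1: 18/5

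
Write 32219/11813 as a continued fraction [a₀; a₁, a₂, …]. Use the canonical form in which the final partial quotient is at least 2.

[2; 1, 2, 1, 2, 56, 6, 3]

32219 ÷ 11813 → quotient 2, remainder 8593
11813 ÷ 8593 → quotient 1, remainder 3220
8593 ÷ 3220 → quotient 2, remainder 2153
3220 ÷ 2153 → quotient 1, remainder 1067
2153 ÷ 1067 → quotient 2, remainder 19
1067 ÷ 19 → quotient 56, remainder 3
19 ÷ 3 → quotient 6, remainder 1
3 ÷ 1 → quotient 3, remainder 0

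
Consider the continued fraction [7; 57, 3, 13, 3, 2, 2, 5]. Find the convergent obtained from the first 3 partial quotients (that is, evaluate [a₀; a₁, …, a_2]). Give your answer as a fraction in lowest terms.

1207/172

Use the convergent recurrence hₖ = aₖ·hₖ₋₁ + hₖ₋₂ (and likewise for the denominators kₖ):
a_0 = 7: 7/1
a_1 = 57: 400/57
a_2 = 3: 1207/172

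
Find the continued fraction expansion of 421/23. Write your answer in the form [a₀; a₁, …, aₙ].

[18; 3, 3, 2]

Repeatedly divide and take the remainder:
421 = 18·23 + 7, so a_0 = 18
23 = 3·7 + 2, so a_1 = 3
7 = 3·2 + 1, so a_2 = 3
2 = 2·1 + 0, so a_3 = 2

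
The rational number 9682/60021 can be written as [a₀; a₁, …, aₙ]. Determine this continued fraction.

9682 ÷ 60021 → quotient 0, remainder 9682
60021 ÷ 9682 → quotient 6, remainder 1929
9682 ÷ 1929 → quotient 5, remainder 37
1929 ÷ 37 → quotient 52, remainder 5
37 ÷ 5 → quotient 7, remainder 2
5 ÷ 2 → quotient 2, remainder 1
2 ÷ 1 → quotient 2, remainder 0

[0; 6, 5, 52, 7, 2, 2]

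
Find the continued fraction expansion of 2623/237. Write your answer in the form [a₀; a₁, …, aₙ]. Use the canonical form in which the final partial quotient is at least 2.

[11; 14, 1, 4, 3]

2623 = 11·237 + 16, so a_0 = 11
237 = 14·16 + 13, so a_1 = 14
16 = 1·13 + 3, so a_2 = 1
13 = 4·3 + 1, so a_3 = 4
3 = 3·1 + 0, so a_4 = 3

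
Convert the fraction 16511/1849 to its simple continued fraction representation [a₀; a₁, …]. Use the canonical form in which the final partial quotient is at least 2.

Run the Euclidean algorithm, recording each quotient:
⌊16511/1849⌋ = 8, remainder 1719
⌊1849/1719⌋ = 1, remainder 130
⌊1719/130⌋ = 13, remainder 29
⌊130/29⌋ = 4, remainder 14
⌊29/14⌋ = 2, remainder 1
⌊14/1⌋ = 14, remainder 0

[8; 1, 13, 4, 2, 14]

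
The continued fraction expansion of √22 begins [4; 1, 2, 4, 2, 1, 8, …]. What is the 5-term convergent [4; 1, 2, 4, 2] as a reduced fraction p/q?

136/29

Start with 2.
4 + 1/(2/1) = 4 + 1/2 = 9/2
2 + 1/(9/2) = 2 + 2/9 = 20/9
1 + 1/(20/9) = 1 + 9/20 = 29/20
4 + 1/(29/20) = 4 + 20/29 = 136/29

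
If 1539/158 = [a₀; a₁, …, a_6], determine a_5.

1

1539 = 9·158 + 117, so a_0 = 9
158 = 1·117 + 41, so a_1 = 1
117 = 2·41 + 35, so a_2 = 2
41 = 1·35 + 6, so a_3 = 1
35 = 5·6 + 5, so a_4 = 5
6 = 1·5 + 1, so a_5 = 1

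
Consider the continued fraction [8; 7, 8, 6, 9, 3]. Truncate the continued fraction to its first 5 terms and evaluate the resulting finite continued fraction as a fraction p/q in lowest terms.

Work from the innermost term outward:
Start with 9.
6 + 1/(9/1) = 6 + 1/9 = 55/9
8 + 1/(55/9) = 8 + 9/55 = 449/55
7 + 1/(449/55) = 7 + 55/449 = 3198/449
8 + 1/(3198/449) = 8 + 449/3198 = 26033/3198

26033/3198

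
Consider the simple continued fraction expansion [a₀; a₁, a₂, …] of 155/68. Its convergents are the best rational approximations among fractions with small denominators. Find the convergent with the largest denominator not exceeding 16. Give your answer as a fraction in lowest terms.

a_0 = 2: 2/1  (≤ bound)
a_1 = 3: 7/3  (≤ bound)
a_2 = 1: 9/4  (≤ bound)
a_3 = 1: 16/7  (≤ bound)
a_4 = 2: 41/18  (> 16, stop)

16/7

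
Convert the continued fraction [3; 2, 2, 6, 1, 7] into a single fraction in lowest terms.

Starting at the tail and folding back:
Start with 7.
1 + 1/(7/1) = 1 + 1/7 = 8/7
6 + 1/(8/7) = 6 + 7/8 = 55/8
2 + 1/(55/8) = 2 + 8/55 = 118/55
2 + 1/(118/55) = 2 + 55/118 = 291/118
3 + 1/(291/118) = 3 + 118/291 = 991/291

991/291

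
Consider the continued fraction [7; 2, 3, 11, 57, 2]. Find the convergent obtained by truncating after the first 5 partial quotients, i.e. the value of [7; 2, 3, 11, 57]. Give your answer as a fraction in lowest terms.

Start with 57.
11 + 1/(57/1) = 11 + 1/57 = 628/57
3 + 1/(628/57) = 3 + 57/628 = 1941/628
2 + 1/(1941/628) = 2 + 628/1941 = 4510/1941
7 + 1/(4510/1941) = 7 + 1941/4510 = 33511/4510

33511/4510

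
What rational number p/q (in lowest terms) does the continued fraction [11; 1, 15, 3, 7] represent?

4286/359

Use the convergent recurrence hₖ = aₖ·hₖ₋₁ + hₖ₋₂ (and likewise for the denominators kₖ):
a_0 = 11: 11/1
a_1 = 1: 12/1
a_2 = 15: 191/16
a_3 = 3: 585/49
a_4 = 7: 4286/359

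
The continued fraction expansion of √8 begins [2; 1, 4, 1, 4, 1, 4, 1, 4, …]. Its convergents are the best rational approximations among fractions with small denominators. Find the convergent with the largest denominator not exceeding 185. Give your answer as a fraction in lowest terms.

478/169

List convergents until the denominator exceeds the bound:
a_0 = 2: 2/1  (≤ bound)
a_1 = 1: 3/1  (≤ bound)
a_2 = 4: 14/5  (≤ bound)
a_3 = 1: 17/6  (≤ bound)
a_4 = 4: 82/29  (≤ bound)
a_5 = 1: 99/35  (≤ bound)
a_6 = 4: 478/169  (≤ bound)
a_7 = 1: 577/204  (> 185, stop)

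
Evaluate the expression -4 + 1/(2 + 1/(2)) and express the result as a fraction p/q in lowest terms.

a_0 = -4: -4/1
a_1 = 2: -7/2
a_2 = 2: -18/5

-18/5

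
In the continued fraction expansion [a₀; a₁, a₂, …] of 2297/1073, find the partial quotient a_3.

2

Run the Euclidean algorithm, recording each quotient:
2297 = 2·1073 + 151, so a_0 = 2
1073 = 7·151 + 16, so a_1 = 7
151 = 9·16 + 7, so a_2 = 9
16 = 2·7 + 2, so a_3 = 2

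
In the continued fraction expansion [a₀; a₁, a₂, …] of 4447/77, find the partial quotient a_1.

4447 ÷ 77 → quotient 57, remainder 58
77 ÷ 58 → quotient 1, remainder 19

1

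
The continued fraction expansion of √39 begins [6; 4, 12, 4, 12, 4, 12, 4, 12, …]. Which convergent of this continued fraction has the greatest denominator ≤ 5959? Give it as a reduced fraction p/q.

15294/2449

a_0 = 6: 6/1  (≤ bound)
a_1 = 4: 25/4  (≤ bound)
a_2 = 12: 306/49  (≤ bound)
a_3 = 4: 1249/200  (≤ bound)
a_4 = 12: 15294/2449  (≤ bound)
a_5 = 4: 62425/9996  (> 5959, stop)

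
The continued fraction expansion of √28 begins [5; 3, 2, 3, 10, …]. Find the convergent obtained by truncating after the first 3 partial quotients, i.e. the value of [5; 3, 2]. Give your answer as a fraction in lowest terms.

37/7

Starting at the tail and folding back:
Start with 2.
3 + 1/(2/1) = 3 + 1/2 = 7/2
5 + 1/(7/2) = 5 + 2/7 = 37/7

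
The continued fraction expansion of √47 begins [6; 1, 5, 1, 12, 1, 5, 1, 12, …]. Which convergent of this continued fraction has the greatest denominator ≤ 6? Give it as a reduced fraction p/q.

41/6

a_0 = 6: 6/1  (≤ bound)
a_1 = 1: 7/1  (≤ bound)
a_2 = 5: 41/6  (≤ bound)
a_3 = 1: 48/7  (> 6, stop)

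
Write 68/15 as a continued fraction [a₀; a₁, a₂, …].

[4; 1, 1, 7]

Repeatedly divide and take the remainder:
68 = 4·15 + 8, so a_0 = 4
15 = 1·8 + 7, so a_1 = 1
8 = 1·7 + 1, so a_2 = 1
7 = 7·1 + 0, so a_3 = 7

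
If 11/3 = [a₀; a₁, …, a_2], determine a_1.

11 ÷ 3 → quotient 3, remainder 2
3 ÷ 2 → quotient 1, remainder 1

1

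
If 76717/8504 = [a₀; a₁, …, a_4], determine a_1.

⌊76717/8504⌋ = 9, remainder 181
⌊8504/181⌋ = 46, remainder 178

46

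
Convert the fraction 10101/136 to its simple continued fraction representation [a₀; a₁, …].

10101 = 74·136 + 37, so a_0 = 74
136 = 3·37 + 25, so a_1 = 3
37 = 1·25 + 12, so a_2 = 1
25 = 2·12 + 1, so a_3 = 2
12 = 12·1 + 0, so a_4 = 12

[74; 3, 1, 2, 12]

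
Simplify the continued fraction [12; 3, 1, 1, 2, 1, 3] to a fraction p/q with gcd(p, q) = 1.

1142/93

Start with 3.
1 + 1/(3/1) = 1 + 1/3 = 4/3
2 + 1/(4/3) = 2 + 3/4 = 11/4
1 + 1/(11/4) = 1 + 4/11 = 15/11
1 + 1/(15/11) = 1 + 11/15 = 26/15
3 + 1/(26/15) = 3 + 15/26 = 93/26
12 + 1/(93/26) = 12 + 26/93 = 1142/93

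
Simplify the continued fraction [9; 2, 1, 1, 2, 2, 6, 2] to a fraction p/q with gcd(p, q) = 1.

Starting at the tail and folding back:
Start with 2.
6 + 1/(2/1) = 6 + 1/2 = 13/2
2 + 1/(13/2) = 2 + 2/13 = 28/13
2 + 1/(28/13) = 2 + 13/28 = 69/28
1 + 1/(69/28) = 1 + 28/69 = 97/69
1 + 1/(97/69) = 1 + 69/97 = 166/97
2 + 1/(166/97) = 2 + 97/166 = 429/166
9 + 1/(429/166) = 9 + 166/429 = 4027/429

4027/429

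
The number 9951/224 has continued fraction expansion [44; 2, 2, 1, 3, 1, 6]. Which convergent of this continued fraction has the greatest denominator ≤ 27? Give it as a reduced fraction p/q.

a_0 = 44: 44/1  (≤ bound)
a_1 = 2: 89/2  (≤ bound)
a_2 = 2: 222/5  (≤ bound)
a_3 = 1: 311/7  (≤ bound)
a_4 = 3: 1155/26  (≤ bound)
a_5 = 1: 1466/33  (> 27, stop)

1155/26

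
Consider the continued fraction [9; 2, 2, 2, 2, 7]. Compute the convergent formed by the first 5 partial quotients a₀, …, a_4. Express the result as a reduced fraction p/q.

273/29

a_0 = 9: 9/1
a_1 = 2: 19/2
a_2 = 2: 47/5
a_3 = 2: 113/12
a_4 = 2: 273/29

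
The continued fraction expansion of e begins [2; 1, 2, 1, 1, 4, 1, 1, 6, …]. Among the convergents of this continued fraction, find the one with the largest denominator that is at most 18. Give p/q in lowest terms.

List convergents until the denominator exceeds the bound:
a_0 = 2: 2/1  (≤ bound)
a_1 = 1: 3/1  (≤ bound)
a_2 = 2: 8/3  (≤ bound)
a_3 = 1: 11/4  (≤ bound)
a_4 = 1: 19/7  (≤ bound)
a_5 = 4: 87/32  (> 18, stop)

19/7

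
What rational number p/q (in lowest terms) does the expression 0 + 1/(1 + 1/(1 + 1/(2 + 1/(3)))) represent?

10/17

Start with 3.
2 + 1/(3/1) = 2 + 1/3 = 7/3
1 + 1/(7/3) = 1 + 3/7 = 10/7
1 + 1/(10/7) = 1 + 7/10 = 17/10
0 + 1/(17/10) = 0 + 10/17 = 10/17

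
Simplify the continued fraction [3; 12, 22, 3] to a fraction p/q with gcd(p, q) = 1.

a_0 = 3: 3/1
a_1 = 12: 37/12
a_2 = 22: 817/265
a_3 = 3: 2488/807

2488/807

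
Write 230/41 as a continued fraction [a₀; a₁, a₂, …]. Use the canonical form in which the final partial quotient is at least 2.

Run the Euclidean algorithm, recording each quotient:
230 ÷ 41 → quotient 5, remainder 25
41 ÷ 25 → quotient 1, remainder 16
25 ÷ 16 → quotient 1, remainder 9
16 ÷ 9 → quotient 1, remainder 7
9 ÷ 7 → quotient 1, remainder 2
7 ÷ 2 → quotient 3, remainder 1
2 ÷ 1 → quotient 2, remainder 0

[5; 1, 1, 1, 1, 3, 2]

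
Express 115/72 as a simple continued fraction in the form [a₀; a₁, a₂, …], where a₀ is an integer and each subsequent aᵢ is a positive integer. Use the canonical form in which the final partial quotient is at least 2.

[1; 1, 1, 2, 14]

Repeatedly divide and take the remainder:
115 ÷ 72 → quotient 1, remainder 43
72 ÷ 43 → quotient 1, remainder 29
43 ÷ 29 → quotient 1, remainder 14
29 ÷ 14 → quotient 2, remainder 1
14 ÷ 1 → quotient 14, remainder 0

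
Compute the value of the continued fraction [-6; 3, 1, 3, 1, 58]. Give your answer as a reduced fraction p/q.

-6408/1117

Work from the innermost term outward:
Start with 58.
1 + 1/(58/1) = 1 + 1/58 = 59/58
3 + 1/(59/58) = 3 + 58/59 = 235/59
1 + 1/(235/59) = 1 + 59/235 = 294/235
3 + 1/(294/235) = 3 + 235/294 = 1117/294
-6 + 1/(1117/294) = -6 + 294/1117 = -6408/1117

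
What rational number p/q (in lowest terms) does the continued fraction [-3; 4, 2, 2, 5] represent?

-330/119

Compute successive convergents:
a_0 = -3: -3/1
a_1 = 4: -11/4
a_2 = 2: -25/9
a_3 = 2: -61/22
a_4 = 5: -330/119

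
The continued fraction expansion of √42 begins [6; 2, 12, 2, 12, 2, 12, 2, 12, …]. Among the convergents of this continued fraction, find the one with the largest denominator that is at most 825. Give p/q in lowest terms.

a_0 = 6: 6/1  (≤ bound)
a_1 = 2: 13/2  (≤ bound)
a_2 = 12: 162/25  (≤ bound)
a_3 = 2: 337/52  (≤ bound)
a_4 = 12: 4206/649  (≤ bound)
a_5 = 2: 8749/1350  (> 825, stop)

4206/649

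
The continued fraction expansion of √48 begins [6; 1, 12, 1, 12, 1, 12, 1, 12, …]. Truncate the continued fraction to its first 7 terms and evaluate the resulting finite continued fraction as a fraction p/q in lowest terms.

17466/2521

Start with 12.
1 + 1/(12/1) = 1 + 1/12 = 13/12
12 + 1/(13/12) = 12 + 12/13 = 168/13
1 + 1/(168/13) = 1 + 13/168 = 181/168
12 + 1/(181/168) = 12 + 168/181 = 2340/181
1 + 1/(2340/181) = 1 + 181/2340 = 2521/2340
6 + 1/(2521/2340) = 6 + 2340/2521 = 17466/2521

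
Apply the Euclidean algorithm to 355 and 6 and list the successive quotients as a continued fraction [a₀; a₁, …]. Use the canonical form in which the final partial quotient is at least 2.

⌊355/6⌋ = 59, remainder 1
⌊6/1⌋ = 6, remainder 0

[59; 6]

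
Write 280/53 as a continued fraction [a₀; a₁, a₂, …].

Repeatedly divide and take the remainder:
280 = 5·53 + 15, so a_0 = 5
53 = 3·15 + 8, so a_1 = 3
15 = 1·8 + 7, so a_2 = 1
8 = 1·7 + 1, so a_3 = 1
7 = 7·1 + 0, so a_4 = 7

[5; 3, 1, 1, 7]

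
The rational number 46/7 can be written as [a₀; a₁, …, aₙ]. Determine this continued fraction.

[6; 1, 1, 3]

Repeatedly divide and take the remainder:
46 = 6·7 + 4, so a_0 = 6
7 = 1·4 + 3, so a_1 = 1
4 = 1·3 + 1, so a_2 = 1
3 = 3·1 + 0, so a_3 = 3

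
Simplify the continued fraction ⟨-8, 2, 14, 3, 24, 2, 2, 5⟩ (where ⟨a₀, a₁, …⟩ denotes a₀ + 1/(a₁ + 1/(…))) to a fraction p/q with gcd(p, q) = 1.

-446757/59434

Use the convergent recurrence hₖ = aₖ·hₖ₋₁ + hₖ₋₂ (and likewise for the denominators kₖ):
a_0 = -8: -8/1
a_1 = 2: -15/2
a_2 = 14: -218/29
a_3 = 3: -669/89
a_4 = 24: -16274/2165
a_5 = 2: -33217/4419
a_6 = 2: -82708/11003
a_7 = 5: -446757/59434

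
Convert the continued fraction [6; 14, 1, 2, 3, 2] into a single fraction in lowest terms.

2051/338

Start with 2.
3 + 1/(2/1) = 3 + 1/2 = 7/2
2 + 1/(7/2) = 2 + 2/7 = 16/7
1 + 1/(16/7) = 1 + 7/16 = 23/16
14 + 1/(23/16) = 14 + 16/23 = 338/23
6 + 1/(338/23) = 6 + 23/338 = 2051/338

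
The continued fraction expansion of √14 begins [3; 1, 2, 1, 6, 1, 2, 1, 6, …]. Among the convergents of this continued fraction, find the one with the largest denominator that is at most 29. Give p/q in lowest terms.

a_0 = 3: 3/1  (≤ bound)
a_1 = 1: 4/1  (≤ bound)
a_2 = 2: 11/3  (≤ bound)
a_3 = 1: 15/4  (≤ bound)
a_4 = 6: 101/27  (≤ bound)
a_5 = 1: 116/31  (> 29, stop)

101/27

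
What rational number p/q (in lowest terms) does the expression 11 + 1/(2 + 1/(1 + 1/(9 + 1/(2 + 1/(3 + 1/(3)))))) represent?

Collapse the nested fraction from the inside out:
Start with 3.
3 + 1/(3/1) = 3 + 1/3 = 10/3
2 + 1/(10/3) = 2 + 3/10 = 23/10
9 + 1/(23/10) = 9 + 10/23 = 217/23
1 + 1/(217/23) = 1 + 23/217 = 240/217
2 + 1/(240/217) = 2 + 217/240 = 697/240
11 + 1/(697/240) = 11 + 240/697 = 7907/697

7907/697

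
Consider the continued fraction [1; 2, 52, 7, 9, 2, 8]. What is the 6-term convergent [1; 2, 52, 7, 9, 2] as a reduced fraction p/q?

Start with 2.
9 + 1/(2/1) = 9 + 1/2 = 19/2
7 + 1/(19/2) = 7 + 2/19 = 135/19
52 + 1/(135/19) = 52 + 19/135 = 7039/135
2 + 1/(7039/135) = 2 + 135/7039 = 14213/7039
1 + 1/(14213/7039) = 1 + 7039/14213 = 21252/14213

21252/14213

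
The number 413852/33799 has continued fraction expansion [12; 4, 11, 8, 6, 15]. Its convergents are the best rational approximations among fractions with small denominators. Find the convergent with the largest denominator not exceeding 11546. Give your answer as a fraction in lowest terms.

a_0 = 12: 12/1  (≤ bound)
a_1 = 4: 49/4  (≤ bound)
a_2 = 11: 551/45  (≤ bound)
a_3 = 8: 4457/364  (≤ bound)
a_4 = 6: 27293/2229  (≤ bound)
a_5 = 15: 413852/33799  (> 11546, stop)

27293/2229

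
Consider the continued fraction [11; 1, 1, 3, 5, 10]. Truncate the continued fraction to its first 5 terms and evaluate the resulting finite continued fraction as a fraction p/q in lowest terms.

428/37

Collapse the nested fraction from the inside out:
Start with 5.
3 + 1/(5/1) = 3 + 1/5 = 16/5
1 + 1/(16/5) = 1 + 5/16 = 21/16
1 + 1/(21/16) = 1 + 16/21 = 37/21
11 + 1/(37/21) = 11 + 21/37 = 428/37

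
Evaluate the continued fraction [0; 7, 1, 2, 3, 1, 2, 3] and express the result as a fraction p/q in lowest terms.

121/931

Start with 3.
2 + 1/(3/1) = 2 + 1/3 = 7/3
1 + 1/(7/3) = 1 + 3/7 = 10/7
3 + 1/(10/7) = 3 + 7/10 = 37/10
2 + 1/(37/10) = 2 + 10/37 = 84/37
1 + 1/(84/37) = 1 + 37/84 = 121/84
7 + 1/(121/84) = 7 + 84/121 = 931/121
0 + 1/(931/121) = 0 + 121/931 = 121/931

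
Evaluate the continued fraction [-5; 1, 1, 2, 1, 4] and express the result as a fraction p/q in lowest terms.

Work from the innermost term outward:
Start with 4.
1 + 1/(4/1) = 1 + 1/4 = 5/4
2 + 1/(5/4) = 2 + 4/5 = 14/5
1 + 1/(14/5) = 1 + 5/14 = 19/14
1 + 1/(19/14) = 1 + 14/19 = 33/19
-5 + 1/(33/19) = -5 + 19/33 = -146/33

-146/33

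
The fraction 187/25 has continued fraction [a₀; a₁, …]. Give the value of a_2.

12

187 = 7·25 + 12, so a_0 = 7
25 = 2·12 + 1, so a_1 = 2
12 = 12·1 + 0, so a_2 = 12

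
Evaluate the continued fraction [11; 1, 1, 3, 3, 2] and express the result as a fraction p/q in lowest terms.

613/53

Starting at the tail and folding back:
Start with 2.
3 + 1/(2/1) = 3 + 1/2 = 7/2
3 + 1/(7/2) = 3 + 2/7 = 23/7
1 + 1/(23/7) = 1 + 7/23 = 30/23
1 + 1/(30/23) = 1 + 23/30 = 53/30
11 + 1/(53/30) = 11 + 30/53 = 613/53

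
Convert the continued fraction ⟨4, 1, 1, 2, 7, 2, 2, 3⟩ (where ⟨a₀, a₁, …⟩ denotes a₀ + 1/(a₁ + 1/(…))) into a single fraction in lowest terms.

3051/664

a_0 = 4: 4/1
a_1 = 1: 5/1
a_2 = 1: 9/2
a_3 = 2: 23/5
a_4 = 7: 170/37
a_5 = 2: 363/79
a_6 = 2: 896/195
a_7 = 3: 3051/664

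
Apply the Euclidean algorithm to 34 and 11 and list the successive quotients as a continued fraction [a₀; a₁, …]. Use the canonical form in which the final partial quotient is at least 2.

34 = 3·11 + 1, so a_0 = 3
11 = 11·1 + 0, so a_1 = 11

[3; 11]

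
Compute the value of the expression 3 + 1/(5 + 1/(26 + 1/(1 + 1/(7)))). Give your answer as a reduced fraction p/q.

Work from the innermost term outward:
Start with 7.
1 + 1/(7/1) = 1 + 1/7 = 8/7
26 + 1/(8/7) = 26 + 7/8 = 215/8
5 + 1/(215/8) = 5 + 8/215 = 1083/215
3 + 1/(1083/215) = 3 + 215/1083 = 3464/1083

3464/1083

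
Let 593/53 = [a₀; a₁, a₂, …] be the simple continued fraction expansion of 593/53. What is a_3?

3

Apply division with remainder until the remainder is 0:
593 ÷ 53 → quotient 11, remainder 10
53 ÷ 10 → quotient 5, remainder 3
10 ÷ 3 → quotient 3, remainder 1
3 ÷ 1 → quotient 3, remainder 0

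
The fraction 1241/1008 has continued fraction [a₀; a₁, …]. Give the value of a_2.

3

1241 = 1·1008 + 233, so a_0 = 1
1008 = 4·233 + 76, so a_1 = 4
233 = 3·76 + 5, so a_2 = 3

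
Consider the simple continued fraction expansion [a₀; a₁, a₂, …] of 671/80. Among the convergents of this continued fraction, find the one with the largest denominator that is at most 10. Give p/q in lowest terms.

42/5

a_0 = 8: 8/1  (≤ bound)
a_1 = 2: 17/2  (≤ bound)
a_2 = 1: 25/3  (≤ bound)
a_3 = 1: 42/5  (≤ bound)
a_4 = 2: 109/13  (> 10, stop)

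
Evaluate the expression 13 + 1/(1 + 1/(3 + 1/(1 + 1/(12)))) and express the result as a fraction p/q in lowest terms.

883/64

a_0 = 13: 13/1
a_1 = 1: 14/1
a_2 = 3: 55/4
a_3 = 1: 69/5
a_4 = 12: 883/64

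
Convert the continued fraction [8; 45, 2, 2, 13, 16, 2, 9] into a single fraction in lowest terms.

7672738/956459

Collapse the nested fraction from the inside out:
Start with 9.
2 + 1/(9/1) = 2 + 1/9 = 19/9
16 + 1/(19/9) = 16 + 9/19 = 313/19
13 + 1/(313/19) = 13 + 19/313 = 4088/313
2 + 1/(4088/313) = 2 + 313/4088 = 8489/4088
2 + 1/(8489/4088) = 2 + 4088/8489 = 21066/8489
45 + 1/(21066/8489) = 45 + 8489/21066 = 956459/21066
8 + 1/(956459/21066) = 8 + 21066/956459 = 7672738/956459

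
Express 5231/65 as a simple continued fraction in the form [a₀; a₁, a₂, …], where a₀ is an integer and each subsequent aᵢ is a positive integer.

Run the Euclidean algorithm, recording each quotient:
5231 = 80·65 + 31, so a_0 = 80
65 = 2·31 + 3, so a_1 = 2
31 = 10·3 + 1, so a_2 = 10
3 = 3·1 + 0, so a_3 = 3

[80; 2, 10, 3]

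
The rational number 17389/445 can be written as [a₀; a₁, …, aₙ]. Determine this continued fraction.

Run the Euclidean algorithm, recording each quotient:
17389 ÷ 445 → quotient 39, remainder 34
445 ÷ 34 → quotient 13, remainder 3
34 ÷ 3 → quotient 11, remainder 1
3 ÷ 1 → quotient 3, remainder 0

[39; 13, 11, 3]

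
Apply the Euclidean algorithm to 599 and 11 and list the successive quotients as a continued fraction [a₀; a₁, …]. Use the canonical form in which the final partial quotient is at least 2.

⌊599/11⌋ = 54, remainder 5
⌊11/5⌋ = 2, remainder 1
⌊5/1⌋ = 5, remainder 0

[54; 2, 5]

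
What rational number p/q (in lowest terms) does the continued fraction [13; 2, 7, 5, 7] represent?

Build up convergents one term at a time:
a_0 = 13: 13/1
a_1 = 2: 27/2
a_2 = 7: 202/15
a_3 = 5: 1037/77
a_4 = 7: 7461/554

7461/554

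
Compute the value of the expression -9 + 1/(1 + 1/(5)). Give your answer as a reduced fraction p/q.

-49/6

Start with 5.
1 + 1/(5/1) = 1 + 1/5 = 6/5
-9 + 1/(6/5) = -9 + 5/6 = -49/6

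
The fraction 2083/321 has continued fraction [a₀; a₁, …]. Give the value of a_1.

Repeatedly divide and take the remainder:
2083 = 6·321 + 157, so a_0 = 6
321 = 2·157 + 7, so a_1 = 2

2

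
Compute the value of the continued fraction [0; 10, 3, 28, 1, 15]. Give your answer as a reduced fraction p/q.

Compute successive convergents:
a_0 = 0: 0/1
a_1 = 10: 1/10
a_2 = 3: 3/31
a_3 = 28: 85/878
a_4 = 1: 88/909
a_5 = 15: 1405/14513

1405/14513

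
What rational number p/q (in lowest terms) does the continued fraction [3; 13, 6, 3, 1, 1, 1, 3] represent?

10160/3303

Use the convergent recurrence hₖ = aₖ·hₖ₋₁ + hₖ₋₂ (and likewise for the denominators kₖ):
a_0 = 3: 3/1
a_1 = 13: 40/13
a_2 = 6: 243/79
a_3 = 3: 769/250
a_4 = 1: 1012/329
a_5 = 1: 1781/579
a_6 = 1: 2793/908
a_7 = 3: 10160/3303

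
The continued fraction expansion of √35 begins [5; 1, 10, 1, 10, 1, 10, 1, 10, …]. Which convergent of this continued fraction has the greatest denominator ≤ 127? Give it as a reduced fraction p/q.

List convergents until the denominator exceeds the bound:
a_0 = 5: 5/1  (≤ bound)
a_1 = 1: 6/1  (≤ bound)
a_2 = 10: 65/11  (≤ bound)
a_3 = 1: 71/12  (≤ bound)
a_4 = 10: 775/131  (> 127, stop)

71/12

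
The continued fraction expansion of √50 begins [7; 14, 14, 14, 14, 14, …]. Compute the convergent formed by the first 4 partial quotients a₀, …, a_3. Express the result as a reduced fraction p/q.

Start with 14.
14 + 1/(14/1) = 14 + 1/14 = 197/14
14 + 1/(197/14) = 14 + 14/197 = 2772/197
7 + 1/(2772/197) = 7 + 197/2772 = 19601/2772

19601/2772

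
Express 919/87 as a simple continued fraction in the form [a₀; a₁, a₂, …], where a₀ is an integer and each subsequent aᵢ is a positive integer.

919 ÷ 87 → quotient 10, remainder 49
87 ÷ 49 → quotient 1, remainder 38
49 ÷ 38 → quotient 1, remainder 11
38 ÷ 11 → quotient 3, remainder 5
11 ÷ 5 → quotient 2, remainder 1
5 ÷ 1 → quotient 5, remainder 0

[10; 1, 1, 3, 2, 5]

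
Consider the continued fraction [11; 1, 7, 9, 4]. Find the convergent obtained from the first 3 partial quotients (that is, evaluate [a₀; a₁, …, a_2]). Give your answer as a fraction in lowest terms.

95/8

a_0 = 11: 11/1
a_1 = 1: 12/1
a_2 = 7: 95/8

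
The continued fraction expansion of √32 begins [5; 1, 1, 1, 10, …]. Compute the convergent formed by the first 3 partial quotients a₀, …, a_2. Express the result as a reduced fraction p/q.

11/2

Start with 1.
1 + 1/(1/1) = 1 + 1/1 = 2/1
5 + 1/(2/1) = 5 + 1/2 = 11/2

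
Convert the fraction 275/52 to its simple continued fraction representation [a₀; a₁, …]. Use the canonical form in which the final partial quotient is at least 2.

[5; 3, 2, 7]

⌊275/52⌋ = 5, remainder 15
⌊52/15⌋ = 3, remainder 7
⌊15/7⌋ = 2, remainder 1
⌊7/1⌋ = 7, remainder 0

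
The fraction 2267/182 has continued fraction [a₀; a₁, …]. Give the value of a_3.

Run the Euclidean algorithm, recording each quotient:
2267 = 12·182 + 83, so a_0 = 12
182 = 2·83 + 16, so a_1 = 2
83 = 5·16 + 3, so a_2 = 5
16 = 5·3 + 1, so a_3 = 5

5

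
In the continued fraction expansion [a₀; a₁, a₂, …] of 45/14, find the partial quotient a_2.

1

⌊45/14⌋ = 3, remainder 3
⌊14/3⌋ = 4, remainder 2
⌊3/2⌋ = 1, remainder 1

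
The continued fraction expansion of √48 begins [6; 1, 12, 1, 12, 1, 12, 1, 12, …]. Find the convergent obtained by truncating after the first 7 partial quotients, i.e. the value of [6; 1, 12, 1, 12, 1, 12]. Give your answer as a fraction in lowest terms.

17466/2521

Start with 12.
1 + 1/(12/1) = 1 + 1/12 = 13/12
12 + 1/(13/12) = 12 + 12/13 = 168/13
1 + 1/(168/13) = 1 + 13/168 = 181/168
12 + 1/(181/168) = 12 + 168/181 = 2340/181
1 + 1/(2340/181) = 1 + 181/2340 = 2521/2340
6 + 1/(2521/2340) = 6 + 2340/2521 = 17466/2521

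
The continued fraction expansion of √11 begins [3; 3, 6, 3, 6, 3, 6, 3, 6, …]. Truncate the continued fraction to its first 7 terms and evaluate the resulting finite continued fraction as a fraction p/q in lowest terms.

Use the convergent recurrence hₖ = aₖ·hₖ₋₁ + hₖ₋₂ (and likewise for the denominators kₖ):
a_0 = 3: 3/1
a_1 = 3: 10/3
a_2 = 6: 63/19
a_3 = 3: 199/60
a_4 = 6: 1257/379
a_5 = 3: 3970/1197
a_6 = 6: 25077/7561

25077/7561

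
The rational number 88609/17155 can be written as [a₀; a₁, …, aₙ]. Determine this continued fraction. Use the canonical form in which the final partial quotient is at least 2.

⌊88609/17155⌋ = 5, remainder 2834
⌊17155/2834⌋ = 6, remainder 151
⌊2834/151⌋ = 18, remainder 116
⌊151/116⌋ = 1, remainder 35
⌊116/35⌋ = 3, remainder 11
⌊35/11⌋ = 3, remainder 2
⌊11/2⌋ = 5, remainder 1
⌊2/1⌋ = 2, remainder 0

[5; 6, 18, 1, 3, 3, 5, 2]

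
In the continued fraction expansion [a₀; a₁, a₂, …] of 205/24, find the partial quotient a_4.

2

Run the Euclidean algorithm, recording each quotient:
205 = 8·24 + 13, so a_0 = 8
24 = 1·13 + 11, so a_1 = 1
13 = 1·11 + 2, so a_2 = 1
11 = 5·2 + 1, so a_3 = 5
2 = 2·1 + 0, so a_4 = 2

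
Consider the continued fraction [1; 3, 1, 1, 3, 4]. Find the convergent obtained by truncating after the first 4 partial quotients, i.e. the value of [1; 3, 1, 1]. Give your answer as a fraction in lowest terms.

Work from the innermost term outward:
Start with 1.
1 + 1/(1/1) = 1 + 1/1 = 2/1
3 + 1/(2/1) = 3 + 1/2 = 7/2
1 + 1/(7/2) = 1 + 2/7 = 9/7

9/7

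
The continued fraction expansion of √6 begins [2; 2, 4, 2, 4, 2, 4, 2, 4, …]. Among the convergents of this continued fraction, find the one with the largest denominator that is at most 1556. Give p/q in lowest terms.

2158/881

List convergents until the denominator exceeds the bound:
a_0 = 2: 2/1  (≤ bound)
a_1 = 2: 5/2  (≤ bound)
a_2 = 4: 22/9  (≤ bound)
a_3 = 2: 49/20  (≤ bound)
a_4 = 4: 218/89  (≤ bound)
a_5 = 2: 485/198  (≤ bound)
a_6 = 4: 2158/881  (≤ bound)
a_7 = 2: 4801/1960  (> 1556, stop)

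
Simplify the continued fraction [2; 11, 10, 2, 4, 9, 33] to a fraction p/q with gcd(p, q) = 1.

Use the convergent recurrence hₖ = aₖ·hₖ₋₁ + hₖ₋₂ (and likewise for the denominators kₖ):
a_0 = 2: 2/1
a_1 = 11: 23/11
a_2 = 10: 232/111
a_3 = 2: 487/233
a_4 = 4: 2180/1043
a_5 = 9: 20107/9620
a_6 = 33: 665711/318503

665711/318503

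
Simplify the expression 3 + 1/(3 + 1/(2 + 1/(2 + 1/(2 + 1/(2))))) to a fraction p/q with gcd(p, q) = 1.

Build up convergents one term at a time:
a_0 = 3: 3/1
a_1 = 3: 10/3
a_2 = 2: 23/7
a_3 = 2: 56/17
a_4 = 2: 135/41
a_5 = 2: 326/99

326/99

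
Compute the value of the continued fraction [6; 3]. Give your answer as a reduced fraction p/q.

19/3

Use the convergent recurrence hₖ = aₖ·hₖ₋₁ + hₖ₋₂ (and likewise for the denominators kₖ):
a_0 = 6: 6/1
a_1 = 3: 19/3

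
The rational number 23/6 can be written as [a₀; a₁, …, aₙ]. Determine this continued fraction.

⌊23/6⌋ = 3, remainder 5
⌊6/5⌋ = 1, remainder 1
⌊5/1⌋ = 5, remainder 0

[3; 1, 5]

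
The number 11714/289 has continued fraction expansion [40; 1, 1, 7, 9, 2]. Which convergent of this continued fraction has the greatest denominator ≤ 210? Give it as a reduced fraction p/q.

a_0 = 40: 40/1  (≤ bound)
a_1 = 1: 41/1  (≤ bound)
a_2 = 1: 81/2  (≤ bound)
a_3 = 7: 608/15  (≤ bound)
a_4 = 9: 5553/137  (≤ bound)
a_5 = 2: 11714/289  (> 210, stop)

5553/137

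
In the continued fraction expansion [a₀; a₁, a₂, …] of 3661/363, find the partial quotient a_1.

3661 ÷ 363 → quotient 10, remainder 31
363 ÷ 31 → quotient 11, remainder 22

11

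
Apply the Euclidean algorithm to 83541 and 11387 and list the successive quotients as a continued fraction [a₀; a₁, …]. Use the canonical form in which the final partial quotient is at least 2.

83541 ÷ 11387 → quotient 7, remainder 3832
11387 ÷ 3832 → quotient 2, remainder 3723
3832 ÷ 3723 → quotient 1, remainder 109
3723 ÷ 109 → quotient 34, remainder 17
109 ÷ 17 → quotient 6, remainder 7
17 ÷ 7 → quotient 2, remainder 3
7 ÷ 3 → quotient 2, remainder 1
3 ÷ 1 → quotient 3, remainder 0

[7; 2, 1, 34, 6, 2, 2, 3]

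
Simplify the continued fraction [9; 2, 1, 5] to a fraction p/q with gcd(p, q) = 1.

Start with 5.
1 + 1/(5/1) = 1 + 1/5 = 6/5
2 + 1/(6/5) = 2 + 5/6 = 17/6
9 + 1/(17/6) = 9 + 6/17 = 159/17

159/17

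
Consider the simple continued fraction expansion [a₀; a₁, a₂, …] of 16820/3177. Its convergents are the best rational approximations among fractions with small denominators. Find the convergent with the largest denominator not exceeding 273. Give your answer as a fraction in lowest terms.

List convergents until the denominator exceeds the bound:
a_0 = 5: 5/1  (≤ bound)
a_1 = 3: 16/3  (≤ bound)
a_2 = 2: 37/7  (≤ bound)
a_3 = 1: 53/10  (≤ bound)
a_4 = 1: 90/17  (≤ bound)
a_5 = 18: 1673/316  (> 273, stop)

90/17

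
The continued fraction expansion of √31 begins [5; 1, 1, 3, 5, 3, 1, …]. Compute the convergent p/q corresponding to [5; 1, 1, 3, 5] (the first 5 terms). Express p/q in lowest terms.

Use the convergent recurrence hₖ = aₖ·hₖ₋₁ + hₖ₋₂ (and likewise for the denominators kₖ):
a_0 = 5: 5/1
a_1 = 1: 6/1
a_2 = 1: 11/2
a_3 = 3: 39/7
a_4 = 5: 206/37

206/37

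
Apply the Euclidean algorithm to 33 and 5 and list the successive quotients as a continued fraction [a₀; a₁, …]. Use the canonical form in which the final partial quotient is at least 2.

33 = 6·5 + 3, so a_0 = 6
5 = 1·3 + 2, so a_1 = 1
3 = 1·2 + 1, so a_2 = 1
2 = 2·1 + 0, so a_3 = 2

[6; 1, 1, 2]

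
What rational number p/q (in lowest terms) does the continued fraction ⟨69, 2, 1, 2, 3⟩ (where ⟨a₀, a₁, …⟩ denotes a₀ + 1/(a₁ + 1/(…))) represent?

Work from the innermost term outward:
Start with 3.
2 + 1/(3/1) = 2 + 1/3 = 7/3
1 + 1/(7/3) = 1 + 3/7 = 10/7
2 + 1/(10/7) = 2 + 7/10 = 27/10
69 + 1/(27/10) = 69 + 10/27 = 1873/27

1873/27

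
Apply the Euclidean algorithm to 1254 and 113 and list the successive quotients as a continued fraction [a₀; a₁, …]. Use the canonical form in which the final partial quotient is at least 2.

1254 = 11·113 + 11, so a_0 = 11
113 = 10·11 + 3, so a_1 = 10
11 = 3·3 + 2, so a_2 = 3
3 = 1·2 + 1, so a_3 = 1
2 = 2·1 + 0, so a_4 = 2

[11; 10, 3, 1, 2]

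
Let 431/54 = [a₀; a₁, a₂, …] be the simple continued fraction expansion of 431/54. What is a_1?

Apply division with remainder until the remainder is 0:
431 = 7·54 + 53, so a_0 = 7
54 = 1·53 + 1, so a_1 = 1

1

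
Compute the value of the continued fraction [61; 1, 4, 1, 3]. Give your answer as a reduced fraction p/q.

1422/23

a_0 = 61: 61/1
a_1 = 1: 62/1
a_2 = 4: 309/5
a_3 = 1: 371/6
a_4 = 3: 1422/23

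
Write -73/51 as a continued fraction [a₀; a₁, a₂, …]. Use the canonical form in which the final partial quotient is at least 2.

[-2; 1, 1, 3, 7]

Run the Euclidean algorithm, recording each quotient:
-73 ÷ 51 → quotient -2, remainder 29
51 ÷ 29 → quotient 1, remainder 22
29 ÷ 22 → quotient 1, remainder 7
22 ÷ 7 → quotient 3, remainder 1
7 ÷ 1 → quotient 7, remainder 0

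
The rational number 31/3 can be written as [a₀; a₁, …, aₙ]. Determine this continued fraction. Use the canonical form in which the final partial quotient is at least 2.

Repeatedly divide and take the remainder:
⌊31/3⌋ = 10, remainder 1
⌊3/1⌋ = 3, remainder 0

[10; 3]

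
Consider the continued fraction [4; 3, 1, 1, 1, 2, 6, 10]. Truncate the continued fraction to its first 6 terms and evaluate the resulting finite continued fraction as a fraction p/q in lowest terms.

Start with 2.
1 + 1/(2/1) = 1 + 1/2 = 3/2
1 + 1/(3/2) = 1 + 2/3 = 5/3
1 + 1/(5/3) = 1 + 3/5 = 8/5
3 + 1/(8/5) = 3 + 5/8 = 29/8
4 + 1/(29/8) = 4 + 8/29 = 124/29

124/29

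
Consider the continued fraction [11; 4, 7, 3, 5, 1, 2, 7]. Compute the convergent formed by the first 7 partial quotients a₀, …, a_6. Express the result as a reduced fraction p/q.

18369/1634

Starting at the tail and folding back:
Start with 2.
1 + 1/(2/1) = 1 + 1/2 = 3/2
5 + 1/(3/2) = 5 + 2/3 = 17/3
3 + 1/(17/3) = 3 + 3/17 = 54/17
7 + 1/(54/17) = 7 + 17/54 = 395/54
4 + 1/(395/54) = 4 + 54/395 = 1634/395
11 + 1/(1634/395) = 11 + 395/1634 = 18369/1634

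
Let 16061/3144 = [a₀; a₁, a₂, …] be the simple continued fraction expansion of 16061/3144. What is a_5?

4

Run the Euclidean algorithm, recording each quotient:
16061 = 5·3144 + 341, so a_0 = 5
3144 = 9·341 + 75, so a_1 = 9
341 = 4·75 + 41, so a_2 = 4
75 = 1·41 + 34, so a_3 = 1
41 = 1·34 + 7, so a_4 = 1
34 = 4·7 + 6, so a_5 = 4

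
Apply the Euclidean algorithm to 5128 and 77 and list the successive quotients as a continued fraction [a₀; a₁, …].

Apply division with remainder until the remainder is 0:
5128 ÷ 77 → quotient 66, remainder 46
77 ÷ 46 → quotient 1, remainder 31
46 ÷ 31 → quotient 1, remainder 15
31 ÷ 15 → quotient 2, remainder 1
15 ÷ 1 → quotient 15, remainder 0

[66; 1, 1, 2, 15]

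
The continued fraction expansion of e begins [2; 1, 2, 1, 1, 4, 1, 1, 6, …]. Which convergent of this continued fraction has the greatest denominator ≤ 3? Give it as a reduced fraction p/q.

8/3

a_0 = 2: 2/1  (≤ bound)
a_1 = 1: 3/1  (≤ bound)
a_2 = 2: 8/3  (≤ bound)
a_3 = 1: 11/4  (> 3, stop)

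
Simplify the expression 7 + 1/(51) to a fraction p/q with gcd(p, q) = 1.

358/51

Collapse the nested fraction from the inside out:
Start with 51.
7 + 1/(51/1) = 7 + 1/51 = 358/51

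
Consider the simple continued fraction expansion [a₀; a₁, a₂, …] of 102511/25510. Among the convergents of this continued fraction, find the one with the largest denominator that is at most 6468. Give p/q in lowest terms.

a_0 = 4: 4/1  (≤ bound)
a_1 = 54: 217/54  (≤ bound)
a_2 = 6: 1306/325  (≤ bound)
a_3 = 5: 6747/1679  (≤ bound)
a_4 = 15: 102511/25510  (> 6468, stop)

6747/1679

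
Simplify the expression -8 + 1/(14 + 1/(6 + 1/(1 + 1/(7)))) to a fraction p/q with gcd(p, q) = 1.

-6169/778

Use the convergent recurrence hₖ = aₖ·hₖ₋₁ + hₖ₋₂ (and likewise for the denominators kₖ):
a_0 = -8: -8/1
a_1 = 14: -111/14
a_2 = 6: -674/85
a_3 = 1: -785/99
a_4 = 7: -6169/778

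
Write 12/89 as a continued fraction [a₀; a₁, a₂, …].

[0; 7, 2, 2, 2]

Repeatedly divide and take the remainder:
12 = 0·89 + 12, so a_0 = 0
89 = 7·12 + 5, so a_1 = 7
12 = 2·5 + 2, so a_2 = 2
5 = 2·2 + 1, so a_3 = 2
2 = 2·1 + 0, so a_4 = 2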